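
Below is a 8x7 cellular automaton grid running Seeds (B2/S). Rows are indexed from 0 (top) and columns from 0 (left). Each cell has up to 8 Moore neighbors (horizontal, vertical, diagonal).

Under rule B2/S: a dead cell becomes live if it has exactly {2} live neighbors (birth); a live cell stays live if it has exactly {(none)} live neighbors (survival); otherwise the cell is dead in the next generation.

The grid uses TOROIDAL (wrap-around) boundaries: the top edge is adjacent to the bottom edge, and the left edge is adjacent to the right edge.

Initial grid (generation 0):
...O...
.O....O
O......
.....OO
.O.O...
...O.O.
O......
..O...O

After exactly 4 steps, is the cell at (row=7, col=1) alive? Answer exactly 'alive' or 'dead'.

Simulating step by step:
Generation 0 (given above): 13 live cells
Generation 1: 20 live cells
.O...OO
..O....
.O.....
.OO.O..
O......
OO....O
.OOOOO.
OO.O...
Generation 2: 8 live cells
...OO..
.....OO
O......
...O...
...O.O.
.......
.......
.......
Generation 3: 11 live cells
......O
O..O...
....OO.
..O...O
..O....
....O..
.......
...OO..
Generation 4: 13 live cells
O.O..O.
.......
OOO....
.O..O..
.O...O.
...O...
.....O.
.....O.

Cell (7,1) at generation 4: 0 -> dead

Answer: dead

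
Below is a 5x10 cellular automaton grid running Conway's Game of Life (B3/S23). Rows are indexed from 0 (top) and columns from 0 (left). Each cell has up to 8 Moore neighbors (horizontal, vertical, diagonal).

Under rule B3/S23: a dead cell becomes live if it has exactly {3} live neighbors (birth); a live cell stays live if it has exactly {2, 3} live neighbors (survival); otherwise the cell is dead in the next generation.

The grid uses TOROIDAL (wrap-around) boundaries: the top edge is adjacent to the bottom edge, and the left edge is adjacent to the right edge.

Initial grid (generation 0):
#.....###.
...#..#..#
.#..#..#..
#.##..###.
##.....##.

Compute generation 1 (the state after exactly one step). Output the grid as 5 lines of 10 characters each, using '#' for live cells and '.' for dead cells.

Answer: ##....#...
#....##..#
##..##...#
#.##..#...
#.#.......

Derivation:
Simulating step by step:
Generation 0 (given above): 20 live cells
Generation 1: 18 live cells
(generation 1 grid is the final answer)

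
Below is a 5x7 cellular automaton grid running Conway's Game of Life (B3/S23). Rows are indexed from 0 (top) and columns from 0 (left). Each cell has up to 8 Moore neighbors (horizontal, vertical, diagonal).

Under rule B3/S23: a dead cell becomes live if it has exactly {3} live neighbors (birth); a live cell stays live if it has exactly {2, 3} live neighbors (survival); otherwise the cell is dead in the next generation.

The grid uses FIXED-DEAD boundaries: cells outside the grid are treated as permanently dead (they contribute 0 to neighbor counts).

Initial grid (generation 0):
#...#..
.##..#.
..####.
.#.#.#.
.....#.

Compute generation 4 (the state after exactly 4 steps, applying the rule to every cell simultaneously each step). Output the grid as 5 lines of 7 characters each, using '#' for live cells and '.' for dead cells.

Simulating step by step:
Generation 0 (given above): 13 live cells
Generation 1: 10 live cells
.#.....
.##..#.
.....##
...#.##
....#..
Generation 2: 10 live cells
.##....
.##..##
..#....
......#
....##.
Generation 3: 9 live cells
.##....
...#...
.##..##
.....#.
.....#.
Generation 4: 8 live cells
(generation 4 grid is the final answer)

Answer: ..#....
...#...
..#.###
....##.
.......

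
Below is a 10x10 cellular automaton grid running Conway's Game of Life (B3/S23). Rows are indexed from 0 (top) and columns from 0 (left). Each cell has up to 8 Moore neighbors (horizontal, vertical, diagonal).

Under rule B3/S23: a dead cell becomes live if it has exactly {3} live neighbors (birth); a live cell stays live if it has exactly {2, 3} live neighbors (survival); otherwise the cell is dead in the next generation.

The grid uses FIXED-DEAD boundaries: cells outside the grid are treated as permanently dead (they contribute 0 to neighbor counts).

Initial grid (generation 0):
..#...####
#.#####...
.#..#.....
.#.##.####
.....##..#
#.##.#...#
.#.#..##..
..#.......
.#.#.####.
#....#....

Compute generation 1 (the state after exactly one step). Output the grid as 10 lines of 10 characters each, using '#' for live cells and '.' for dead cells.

Simulating step by step:
Generation 0 (given above): 41 live cells
Generation 1: 46 live cells
(generation 1 grid is the final answer)

Answer: .##.#.###.
..#.#.#.#.
##......#.
..###.####
.#.......#
.###.#.##.
.#.##.#...
.#.###..#.
.##.####..
....##.#..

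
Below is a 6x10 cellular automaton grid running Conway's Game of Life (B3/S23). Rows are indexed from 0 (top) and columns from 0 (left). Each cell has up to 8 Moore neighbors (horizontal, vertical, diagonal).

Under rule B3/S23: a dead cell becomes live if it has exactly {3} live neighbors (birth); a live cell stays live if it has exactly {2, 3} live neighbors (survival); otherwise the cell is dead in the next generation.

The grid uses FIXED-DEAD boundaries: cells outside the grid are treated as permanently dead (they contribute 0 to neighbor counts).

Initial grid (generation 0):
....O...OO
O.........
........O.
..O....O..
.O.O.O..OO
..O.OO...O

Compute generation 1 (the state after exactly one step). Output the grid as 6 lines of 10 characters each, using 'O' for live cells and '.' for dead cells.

Answer: ..........
........OO
..........
..O....O.O
.O.O.OO.OO
..OOOO..OO

Derivation:
Simulating step by step:
Generation 0 (given above): 16 live cells
Generation 1: 17 live cells
(generation 1 grid is the final answer)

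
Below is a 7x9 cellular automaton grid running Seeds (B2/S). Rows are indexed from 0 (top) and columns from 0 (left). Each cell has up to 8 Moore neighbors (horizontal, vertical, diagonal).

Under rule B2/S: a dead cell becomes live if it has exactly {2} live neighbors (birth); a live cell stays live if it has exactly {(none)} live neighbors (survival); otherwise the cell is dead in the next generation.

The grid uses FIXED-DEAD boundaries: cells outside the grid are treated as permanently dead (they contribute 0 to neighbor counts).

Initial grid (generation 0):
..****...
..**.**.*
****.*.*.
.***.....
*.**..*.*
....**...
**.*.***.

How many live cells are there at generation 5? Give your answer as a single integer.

Simulating step by step:
Generation 0 (given above): 31 live cells
Generation 1: 9 live cells
.*.....*.
*........
........*
.....*..*
.......*.
........*
..*......
Generation 2: 8 live cells
*........
.*.....**
.......*.
......*..
......*..
.......*.
.........
Generation 3: 8 live cells
.*.....**
*.....*..
.........
.....*...
.....*...
......*..
.........
Generation 4: 10 live cells
*.....*..
.*......*
.....**..
....*.*..
....*....
.....*...
.........
Generation 5: 9 live cells
.*.....*.
*........
....*....
...*...*.
...*..*..
....*....
.........
Population at generation 5: 9

Answer: 9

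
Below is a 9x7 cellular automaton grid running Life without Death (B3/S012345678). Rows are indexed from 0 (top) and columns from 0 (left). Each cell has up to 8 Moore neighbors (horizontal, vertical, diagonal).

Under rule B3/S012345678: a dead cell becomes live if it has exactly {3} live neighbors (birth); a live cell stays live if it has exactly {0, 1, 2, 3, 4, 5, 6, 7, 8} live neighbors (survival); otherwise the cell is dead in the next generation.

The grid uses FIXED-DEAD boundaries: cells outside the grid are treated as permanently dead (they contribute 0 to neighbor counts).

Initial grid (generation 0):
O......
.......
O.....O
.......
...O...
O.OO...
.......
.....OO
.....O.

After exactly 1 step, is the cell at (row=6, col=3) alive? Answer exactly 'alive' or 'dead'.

Answer: dead

Derivation:
Simulating step by step:
Generation 0 (given above): 10 live cells
Generation 1: 12 live cells
O......
.......
O.....O
.......
..OO...
O.OO...
.......
.....OO
.....OO

Cell (6,3) at generation 1: 0 -> dead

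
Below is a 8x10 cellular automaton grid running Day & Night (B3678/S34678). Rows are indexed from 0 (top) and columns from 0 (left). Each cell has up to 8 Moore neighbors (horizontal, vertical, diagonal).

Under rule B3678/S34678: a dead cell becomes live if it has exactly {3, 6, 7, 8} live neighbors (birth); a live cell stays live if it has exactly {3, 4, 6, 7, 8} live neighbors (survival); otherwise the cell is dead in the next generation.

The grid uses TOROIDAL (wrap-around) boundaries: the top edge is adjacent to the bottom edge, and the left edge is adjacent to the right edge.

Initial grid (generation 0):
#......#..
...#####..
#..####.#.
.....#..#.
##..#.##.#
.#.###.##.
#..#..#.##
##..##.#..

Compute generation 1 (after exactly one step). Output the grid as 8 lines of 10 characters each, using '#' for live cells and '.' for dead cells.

Answer: .#.#..###.
...#...###
...###...#
.#.#....#.
#.###.##.#
##.###...#
#..##.#.##
##.....#..

Derivation:
Simulating step by step:
Generation 0 (given above): 37 live cells
Generation 1: 38 live cells
(generation 1 grid is the final answer)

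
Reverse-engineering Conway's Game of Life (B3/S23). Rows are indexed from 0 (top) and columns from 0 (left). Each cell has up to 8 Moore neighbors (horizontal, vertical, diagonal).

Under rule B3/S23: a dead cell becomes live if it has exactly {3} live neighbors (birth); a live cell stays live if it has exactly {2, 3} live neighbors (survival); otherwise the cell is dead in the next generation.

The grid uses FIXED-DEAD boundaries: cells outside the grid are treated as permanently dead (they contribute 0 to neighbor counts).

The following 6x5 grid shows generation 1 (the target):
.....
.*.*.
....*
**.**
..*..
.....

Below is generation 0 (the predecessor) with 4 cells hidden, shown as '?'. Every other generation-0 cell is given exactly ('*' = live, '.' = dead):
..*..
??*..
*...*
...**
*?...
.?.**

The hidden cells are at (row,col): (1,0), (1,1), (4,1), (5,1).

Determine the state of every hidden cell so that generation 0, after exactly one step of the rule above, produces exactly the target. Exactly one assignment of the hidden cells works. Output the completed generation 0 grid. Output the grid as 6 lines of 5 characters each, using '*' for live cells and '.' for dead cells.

Answer: ..*..
..*..
*...*
...**
**...
...**

Derivation:
Hidden generation-0 cells (in order): (1,0), (1,1), (4,1), (5,1).
A hidden cell only influences target cells in its own 3x3 neighborhood. Try each of the 2^4 = 16 assignments, step the completed generation 0 forward once under B3/S23, and compare with the target:
  (1,0)=. (1,1)=. (4,1)=. (5,1)=. -> step gives (3,0)='.' but target has '*' -> reject
  (1,0)=. (1,1)=. (4,1)=. (5,1)=* -> step gives (3,0)='.' but target has '*' -> reject
  (1,0)=. (1,1)=. (4,1)=* (5,1)=. -> step reproduces the target at every cell -> ACCEPT
  (1,0)=. (1,1)=. (4,1)=* (5,1)=* -> step gives (4,0)='*' but target has '.' -> reject
  (1,0)=. (1,1)=* (4,1)=. (5,1)=. -> step gives (0,1)='*' but target has '.' -> reject
  (1,0)=. (1,1)=* (4,1)=. (5,1)=* -> step gives (0,1)='*' but target has '.' -> reject
  (1,0)=. (1,1)=* (4,1)=* (5,1)=. -> step gives (0,1)='*' but target has '.' -> reject
  (1,0)=. (1,1)=* (4,1)=* (5,1)=* -> step gives (0,1)='*' but target has '.' -> reject
  (1,0)=* (1,1)=. (4,1)=. (5,1)=. -> step gives (0,1)='*' but target has '.' -> reject
  (1,0)=* (1,1)=. (4,1)=. (5,1)=* -> step gives (0,1)='*' but target has '.' -> reject
  (1,0)=* (1,1)=. (4,1)=* (5,1)=. -> step gives (0,1)='*' but target has '.' -> reject
  (1,0)=* (1,1)=. (4,1)=* (5,1)=* -> step gives (0,1)='*' but target has '.' -> reject
  (1,0)=* (1,1)=* (4,1)=. (5,1)=. -> step gives (0,2)='*' but target has '.' -> reject
  (1,0)=* (1,1)=* (4,1)=. (5,1)=* -> step gives (0,2)='*' but target has '.' -> reject
  (1,0)=* (1,1)=* (4,1)=* (5,1)=. -> step gives (0,2)='*' but target has '.' -> reject
  (1,0)=* (1,1)=* (4,1)=* (5,1)=* -> step gives (0,2)='*' but target has '.' -> reject
Unique solution: (1,0)=dead, (1,1)=dead, (4,1)=live, (5,1)=dead.
Check: live-neighbor counts of every cell in the completed generation 0:
02120
13131
02242
33222
11344
22211
Applying B3/S23 to generation 0 with these counts gives:
.....
.*.*.
....*
**.**
..*..
.....
which matches the target exactly.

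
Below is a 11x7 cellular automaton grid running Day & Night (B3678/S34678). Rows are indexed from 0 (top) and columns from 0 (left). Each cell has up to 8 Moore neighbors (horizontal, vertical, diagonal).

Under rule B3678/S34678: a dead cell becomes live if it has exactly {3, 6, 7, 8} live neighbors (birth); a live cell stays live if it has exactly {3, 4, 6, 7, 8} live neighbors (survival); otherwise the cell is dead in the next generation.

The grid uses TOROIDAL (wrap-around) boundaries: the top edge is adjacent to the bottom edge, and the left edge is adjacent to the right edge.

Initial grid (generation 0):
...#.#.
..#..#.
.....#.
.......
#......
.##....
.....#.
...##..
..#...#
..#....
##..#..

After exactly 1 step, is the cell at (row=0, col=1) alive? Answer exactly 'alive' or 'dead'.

Simulating step by step:
Generation 0 (given above): 17 live cells
Generation 1: 13 live cells
.##...#
......#
.......
.......
.#.....
.......
..###..
.....#.
.......
#..#...
..##...

Cell (0,1) at generation 1: 1 -> alive

Answer: alive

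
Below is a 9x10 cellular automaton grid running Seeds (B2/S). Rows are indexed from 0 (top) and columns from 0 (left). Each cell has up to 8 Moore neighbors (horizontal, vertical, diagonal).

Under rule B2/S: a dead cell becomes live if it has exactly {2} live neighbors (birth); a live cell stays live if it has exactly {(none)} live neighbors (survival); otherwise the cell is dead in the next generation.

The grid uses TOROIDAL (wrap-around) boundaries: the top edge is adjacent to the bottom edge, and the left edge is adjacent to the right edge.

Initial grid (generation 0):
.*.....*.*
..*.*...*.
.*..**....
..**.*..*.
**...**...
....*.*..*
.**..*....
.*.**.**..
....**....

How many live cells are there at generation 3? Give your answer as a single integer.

Answer: 18

Derivation:
Simulating step by step:
Generation 0 (given above): 30 live cells
Generation 1: 18 live cells
*.*...*...
......**.*
......****
.......*.*
........*.
...*...*..
........*.
*.........
.*........
Generation 2: 15 live cells
.....*..**
.*........
.....*....
*.........
......*..*
.........*
.......*.*
.*.......*
..*......*
Generation 3: 18 live cells
.**.......
*...***.**
**........
.....**..*
........*.
......**..
..........
..*.......
.*........
Population at generation 3: 18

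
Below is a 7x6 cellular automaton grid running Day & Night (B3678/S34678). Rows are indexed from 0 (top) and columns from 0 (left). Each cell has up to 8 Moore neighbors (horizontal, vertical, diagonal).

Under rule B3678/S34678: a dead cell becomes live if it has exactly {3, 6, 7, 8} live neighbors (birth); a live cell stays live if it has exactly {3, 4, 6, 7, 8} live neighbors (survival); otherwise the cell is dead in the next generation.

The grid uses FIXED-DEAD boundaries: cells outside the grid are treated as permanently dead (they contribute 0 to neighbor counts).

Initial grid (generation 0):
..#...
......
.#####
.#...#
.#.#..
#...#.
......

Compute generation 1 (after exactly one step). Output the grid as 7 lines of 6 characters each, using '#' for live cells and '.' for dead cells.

Answer: ......
.#..#.
..#.#.
###...
#.#.#.
......
......

Derivation:
Simulating step by step:
Generation 0 (given above): 12 live cells
Generation 1: 10 live cells
(generation 1 grid is the final answer)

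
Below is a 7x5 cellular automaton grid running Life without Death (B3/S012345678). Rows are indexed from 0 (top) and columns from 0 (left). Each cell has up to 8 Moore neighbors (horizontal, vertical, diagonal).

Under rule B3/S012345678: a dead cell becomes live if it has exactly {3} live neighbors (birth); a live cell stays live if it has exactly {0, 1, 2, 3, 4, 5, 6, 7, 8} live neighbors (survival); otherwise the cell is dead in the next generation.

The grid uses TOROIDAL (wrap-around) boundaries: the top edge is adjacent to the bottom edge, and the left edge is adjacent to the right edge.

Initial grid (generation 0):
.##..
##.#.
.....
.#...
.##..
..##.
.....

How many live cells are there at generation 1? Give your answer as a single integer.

Simulating step by step:
Generation 0 (given above): 10 live cells
Generation 1: 19 live cells
###..
##.#.
###..
.##..
.###.
.###.
.#.#.
Population at generation 1: 19

Answer: 19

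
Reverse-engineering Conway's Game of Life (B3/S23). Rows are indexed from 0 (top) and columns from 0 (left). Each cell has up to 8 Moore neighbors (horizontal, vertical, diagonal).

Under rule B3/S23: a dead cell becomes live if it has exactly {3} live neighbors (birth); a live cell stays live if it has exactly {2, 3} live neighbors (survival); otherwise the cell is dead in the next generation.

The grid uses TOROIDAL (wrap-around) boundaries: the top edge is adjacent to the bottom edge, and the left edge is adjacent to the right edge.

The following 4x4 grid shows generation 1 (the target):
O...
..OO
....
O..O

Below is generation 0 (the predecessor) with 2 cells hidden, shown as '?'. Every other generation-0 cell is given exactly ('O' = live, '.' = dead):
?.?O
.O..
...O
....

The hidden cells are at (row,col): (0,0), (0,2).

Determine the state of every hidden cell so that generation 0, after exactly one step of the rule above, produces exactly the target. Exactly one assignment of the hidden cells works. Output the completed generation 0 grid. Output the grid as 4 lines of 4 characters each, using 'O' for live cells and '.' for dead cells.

Hidden generation-0 cells (in order): (0,0), (0,2).
A hidden cell only influences target cells in its own 3x3 neighborhood. Try each of the 2^2 = 4 assignments, step the completed generation 0 forward once under B3/S23, and compare with the target:
  (0,0)=. (0,2)=. -> step gives (0,0)='.' but target has 'O' -> reject
  (0,0)=. (0,2)=O -> step gives (0,0)='.' but target has 'O' -> reject
  (0,0)=O (0,2)=. -> step reproduces the target at every cell -> ACCEPT
  (0,0)=O (0,2)=O -> step gives (0,1)='O' but target has '.' -> reject
Unique solution: (0,0)=live, (0,2)=dead.
Check: live-neighbor counts of every cell in the completed generation 0:
2221
4133
2120
3123
Applying B3/S23 to generation 0 with these counts gives:
O...
..OO
....
O..O
which matches the target exactly.

Answer: O..O
.O..
...O
....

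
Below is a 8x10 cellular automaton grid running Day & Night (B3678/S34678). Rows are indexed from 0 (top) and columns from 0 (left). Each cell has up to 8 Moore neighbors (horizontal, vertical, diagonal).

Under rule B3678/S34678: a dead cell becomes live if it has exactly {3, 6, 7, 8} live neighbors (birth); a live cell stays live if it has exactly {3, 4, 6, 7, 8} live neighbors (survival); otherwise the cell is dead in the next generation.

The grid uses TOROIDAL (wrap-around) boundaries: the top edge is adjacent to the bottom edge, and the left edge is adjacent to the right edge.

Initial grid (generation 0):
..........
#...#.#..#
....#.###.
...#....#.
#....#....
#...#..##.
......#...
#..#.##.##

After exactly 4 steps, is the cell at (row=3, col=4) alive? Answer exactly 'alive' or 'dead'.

Answer: alive

Derivation:
Simulating step by step:
Generation 0 (given above): 23 live cells
Generation 1: 22 live cells
....#.###.
........#.
...#...##.
....###..#
....#..##.
.....##..#
#...#.#...
.......#..
Generation 2: 29 live cells
.......##.
......####
....######
...####...
....##.###
....###.#.
......##..
.......##.
Generation 3: 28 live cells
.......##.
.......###
...#####.#
...######.
....#####.
....#..###
......#...
........#.
Generation 4: 22 live cells
.......#..
....##..##
...#..####
...#####.#
.....####.
........#.
.........#
..........

Cell (3,4) at generation 4: 1 -> alive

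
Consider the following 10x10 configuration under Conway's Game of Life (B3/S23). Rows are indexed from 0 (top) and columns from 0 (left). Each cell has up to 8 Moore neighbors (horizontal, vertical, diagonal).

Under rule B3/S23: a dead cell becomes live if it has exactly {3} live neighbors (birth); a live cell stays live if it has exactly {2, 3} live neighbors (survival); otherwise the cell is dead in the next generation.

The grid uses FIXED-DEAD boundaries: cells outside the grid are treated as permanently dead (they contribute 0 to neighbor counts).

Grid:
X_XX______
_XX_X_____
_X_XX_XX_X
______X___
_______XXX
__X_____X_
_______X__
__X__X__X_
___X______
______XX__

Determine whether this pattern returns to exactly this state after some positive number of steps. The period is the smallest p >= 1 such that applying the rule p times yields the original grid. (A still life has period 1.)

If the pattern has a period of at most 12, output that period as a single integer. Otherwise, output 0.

Simulating and comparing each generation to the original:
Gen 0 (original, given above): 25 live cells
Gen 1: 21 live cells, differs from original
Gen 2: 17 live cells, differs from original
Gen 3: 18 live cells, differs from original
Gen 4: 19 live cells, differs from original
Gen 5: 20 live cells, differs from original
Gen 6: 23 live cells, differs from original
Gen 7: 19 live cells, differs from original
Gen 8: 22 live cells, differs from original
Gen 9: 22 live cells, differs from original
Gen 10: 24 live cells, differs from original
Gen 11: 30 live cells, differs from original
Gen 12: 25 live cells, differs from original
No period found within 12 steps.

Answer: 0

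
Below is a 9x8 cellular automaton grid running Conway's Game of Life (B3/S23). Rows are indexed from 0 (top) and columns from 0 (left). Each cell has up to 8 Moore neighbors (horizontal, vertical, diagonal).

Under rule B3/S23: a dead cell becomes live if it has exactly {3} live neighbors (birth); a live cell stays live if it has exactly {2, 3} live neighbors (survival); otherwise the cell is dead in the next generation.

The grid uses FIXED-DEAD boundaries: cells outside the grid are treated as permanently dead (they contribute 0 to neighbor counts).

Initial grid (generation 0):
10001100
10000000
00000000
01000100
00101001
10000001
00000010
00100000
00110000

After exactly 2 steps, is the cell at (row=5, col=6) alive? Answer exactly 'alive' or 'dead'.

Simulating step by step:
Generation 0 (given above): 15 live cells
Generation 1: 8 live cells
00000000
00000000
00000000
00000000
01000010
00000011
00000000
00110000
00110000
Generation 2: 8 live cells
00000000
00000000
00000000
00000000
00000011
00000011
00000000
00110000
00110000

Cell (5,6) at generation 2: 1 -> alive

Answer: alive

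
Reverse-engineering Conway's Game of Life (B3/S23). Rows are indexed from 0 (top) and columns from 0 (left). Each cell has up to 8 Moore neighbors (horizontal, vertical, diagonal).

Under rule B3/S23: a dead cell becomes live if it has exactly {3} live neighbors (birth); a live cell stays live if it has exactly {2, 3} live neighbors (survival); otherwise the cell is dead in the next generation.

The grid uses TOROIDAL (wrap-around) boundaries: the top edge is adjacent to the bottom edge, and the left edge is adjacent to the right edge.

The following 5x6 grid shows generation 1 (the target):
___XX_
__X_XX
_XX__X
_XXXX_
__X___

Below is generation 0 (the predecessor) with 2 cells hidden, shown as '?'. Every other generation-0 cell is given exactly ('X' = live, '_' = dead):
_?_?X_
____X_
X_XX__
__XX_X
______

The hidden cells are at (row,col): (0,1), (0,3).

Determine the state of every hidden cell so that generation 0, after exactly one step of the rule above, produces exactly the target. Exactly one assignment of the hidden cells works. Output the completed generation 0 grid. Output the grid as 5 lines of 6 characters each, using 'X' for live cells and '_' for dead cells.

Hidden generation-0 cells (in order): (0,1), (0,3).
A hidden cell only influences target cells in its own 3x3 neighborhood. Try each of the 2^2 = 4 assignments, step the completed generation 0 forward once under B3/S23, and compare with the target:
  (0,1)=_ (0,3)=_ -> step gives (0,3)='_' but target has 'X' -> reject
  (0,1)=_ (0,3)=X -> step reproduces the target at every cell -> ACCEPT
  (0,1)=X (0,3)=_ -> step gives (0,3)='_' but target has 'X' -> reject
  (0,1)=X (0,3)=X -> step gives (1,1)='X' but target has '_' -> reject
Unique solution: (0,1)=dead, (0,3)=live.
Check: live-neighbor counts of every cell in the completed generation 0:
001222
123533
133443
233331
113442
Applying B3/S23 to generation 0 with these counts gives:
___XX_
__X_XX
_XX__X
_XXXX_
__X___
which matches the target exactly.

Answer: ___XX_
____X_
X_XX__
__XX_X
______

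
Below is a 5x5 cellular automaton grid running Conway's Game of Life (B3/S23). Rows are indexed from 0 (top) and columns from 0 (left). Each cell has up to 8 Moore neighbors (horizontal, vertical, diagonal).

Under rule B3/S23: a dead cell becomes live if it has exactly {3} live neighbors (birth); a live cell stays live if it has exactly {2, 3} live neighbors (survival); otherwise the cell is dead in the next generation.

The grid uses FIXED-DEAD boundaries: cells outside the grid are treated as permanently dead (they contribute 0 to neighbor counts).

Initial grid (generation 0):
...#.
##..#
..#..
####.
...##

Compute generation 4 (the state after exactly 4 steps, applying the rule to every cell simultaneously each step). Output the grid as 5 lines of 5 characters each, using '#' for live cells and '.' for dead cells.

Simulating step by step:
Generation 0 (given above): 11 live cells
Generation 1: 8 live cells
.....
.###.
.....
.#..#
.#.##
Generation 2: 10 live cells
..#..
..#..
.#.#.
..###
..###
Generation 3: 8 live cells
.....
.###.
.#..#
.#...
..#.#
Generation 4: 10 live cells
(generation 4 grid is the final answer)

Answer: ..#..
.###.
##.#.
.###.
.....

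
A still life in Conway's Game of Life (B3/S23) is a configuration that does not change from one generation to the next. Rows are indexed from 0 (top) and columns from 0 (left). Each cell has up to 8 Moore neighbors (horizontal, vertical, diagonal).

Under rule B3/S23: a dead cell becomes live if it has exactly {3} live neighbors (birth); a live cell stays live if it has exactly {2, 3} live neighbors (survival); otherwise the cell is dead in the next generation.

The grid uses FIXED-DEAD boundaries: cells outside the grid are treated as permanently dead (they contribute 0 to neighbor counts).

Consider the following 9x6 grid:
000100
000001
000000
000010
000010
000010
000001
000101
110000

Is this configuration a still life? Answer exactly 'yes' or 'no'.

Compute generation 1 and compare to generation 0 (given above):
Generation 1:
000000
000000
000000
000000
000111
000011
000001
000010
000000
Cell (0,3) differs: gen0=1 vs gen1=0 -> NOT a still life.

Answer: no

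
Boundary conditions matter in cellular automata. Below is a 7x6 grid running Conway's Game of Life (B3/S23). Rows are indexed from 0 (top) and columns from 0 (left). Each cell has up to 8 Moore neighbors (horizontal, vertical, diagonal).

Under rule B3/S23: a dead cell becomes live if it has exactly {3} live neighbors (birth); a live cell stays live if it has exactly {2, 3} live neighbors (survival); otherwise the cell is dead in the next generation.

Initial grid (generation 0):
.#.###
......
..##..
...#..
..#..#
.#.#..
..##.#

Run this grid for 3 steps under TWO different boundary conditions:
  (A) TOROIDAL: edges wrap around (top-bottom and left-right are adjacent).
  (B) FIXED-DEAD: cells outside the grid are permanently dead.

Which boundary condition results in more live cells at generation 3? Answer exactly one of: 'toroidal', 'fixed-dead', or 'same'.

Under TOROIDAL boundary, generation 3:
###...
.##...
..#.#.
..###.
.##.##
.#...#
.##...
Population = 18

Under FIXED-DEAD boundary, generation 3:
......
..###.
..###.
...#..
......
..##..
..##..
Population = 11

Comparison: toroidal=18, fixed-dead=11 -> toroidal

Answer: toroidal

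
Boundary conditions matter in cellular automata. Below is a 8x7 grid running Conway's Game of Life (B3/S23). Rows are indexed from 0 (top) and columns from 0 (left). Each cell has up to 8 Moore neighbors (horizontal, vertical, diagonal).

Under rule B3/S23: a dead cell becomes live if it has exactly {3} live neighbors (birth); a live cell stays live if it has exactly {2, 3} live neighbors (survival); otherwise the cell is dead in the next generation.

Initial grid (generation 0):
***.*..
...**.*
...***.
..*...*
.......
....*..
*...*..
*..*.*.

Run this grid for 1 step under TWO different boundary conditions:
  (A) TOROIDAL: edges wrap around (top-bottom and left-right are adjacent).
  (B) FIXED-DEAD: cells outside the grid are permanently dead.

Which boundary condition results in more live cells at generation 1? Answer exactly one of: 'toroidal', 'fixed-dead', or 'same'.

Under TOROIDAL boundary, generation 1:
***....
**....*
..*...*
...***.
.......
.......
...****
*.**.*.
Population = 19

Under FIXED-DEAD boundary, generation 1:
.**.**.
.*.....
..*...*
...***.
.......
.......
...***.
....*..
Population = 14

Comparison: toroidal=19, fixed-dead=14 -> toroidal

Answer: toroidal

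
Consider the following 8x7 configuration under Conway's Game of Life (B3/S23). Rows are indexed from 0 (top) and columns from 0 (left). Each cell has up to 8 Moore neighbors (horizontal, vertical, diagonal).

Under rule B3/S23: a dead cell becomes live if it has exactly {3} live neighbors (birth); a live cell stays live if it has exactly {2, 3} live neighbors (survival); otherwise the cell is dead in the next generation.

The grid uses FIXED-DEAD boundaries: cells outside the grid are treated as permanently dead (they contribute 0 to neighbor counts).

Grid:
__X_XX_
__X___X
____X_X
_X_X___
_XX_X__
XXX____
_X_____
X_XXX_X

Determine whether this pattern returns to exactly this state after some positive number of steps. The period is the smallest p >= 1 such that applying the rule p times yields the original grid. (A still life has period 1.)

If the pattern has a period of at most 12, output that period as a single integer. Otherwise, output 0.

Answer: 0

Derivation:
Simulating and comparing each generation to the original:
Gen 0 (original, given above): 21 live cells
Gen 1: 16 live cells, differs from original
Gen 2: 13 live cells, differs from original
Gen 3: 15 live cells, differs from original
Gen 4: 10 live cells, differs from original
Gen 5: 10 live cells, differs from original
Gen 6: 8 live cells, differs from original
Gen 7: 8 live cells, differs from original
Gen 8: 8 live cells, differs from original
Gen 9: 8 live cells, differs from original
Gen 10: 8 live cells, differs from original
Gen 11: 8 live cells, differs from original
Gen 12: 8 live cells, differs from original
No period found within 12 steps.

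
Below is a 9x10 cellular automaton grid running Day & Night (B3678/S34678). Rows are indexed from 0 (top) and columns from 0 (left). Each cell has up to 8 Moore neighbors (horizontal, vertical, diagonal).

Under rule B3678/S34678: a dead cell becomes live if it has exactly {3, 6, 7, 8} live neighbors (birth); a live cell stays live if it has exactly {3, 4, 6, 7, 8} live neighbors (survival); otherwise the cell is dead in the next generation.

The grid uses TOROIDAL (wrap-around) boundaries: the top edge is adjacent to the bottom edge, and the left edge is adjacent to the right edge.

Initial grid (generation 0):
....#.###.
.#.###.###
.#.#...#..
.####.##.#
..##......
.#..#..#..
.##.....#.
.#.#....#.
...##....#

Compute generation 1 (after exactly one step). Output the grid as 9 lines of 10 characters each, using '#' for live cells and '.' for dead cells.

Answer: #.#...##..
#..###....
.##.#..###
###.#...#.
#....####.
.#........
####...#..
#..##....#
..####....

Derivation:
Simulating step by step:
Generation 0 (given above): 35 live cells
Generation 1: 38 live cells
(generation 1 grid is the final answer)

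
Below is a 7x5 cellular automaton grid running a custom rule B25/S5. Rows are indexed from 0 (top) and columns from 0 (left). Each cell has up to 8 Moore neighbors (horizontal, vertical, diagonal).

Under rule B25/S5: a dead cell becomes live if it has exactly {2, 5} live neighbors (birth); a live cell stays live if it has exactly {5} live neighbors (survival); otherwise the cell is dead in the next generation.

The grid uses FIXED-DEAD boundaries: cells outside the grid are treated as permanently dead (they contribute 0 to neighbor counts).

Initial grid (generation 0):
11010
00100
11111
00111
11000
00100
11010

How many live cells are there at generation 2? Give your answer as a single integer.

Answer: 11

Derivation:
Simulating step by step:
Generation 0 (given above): 18 live cells
Generation 1: 8 live cells
00000
00110
00100
00110
00001
01010
00000
Generation 2: 11 live cells
00110
01000
00011
01001
01000
00101
00100
Population at generation 2: 11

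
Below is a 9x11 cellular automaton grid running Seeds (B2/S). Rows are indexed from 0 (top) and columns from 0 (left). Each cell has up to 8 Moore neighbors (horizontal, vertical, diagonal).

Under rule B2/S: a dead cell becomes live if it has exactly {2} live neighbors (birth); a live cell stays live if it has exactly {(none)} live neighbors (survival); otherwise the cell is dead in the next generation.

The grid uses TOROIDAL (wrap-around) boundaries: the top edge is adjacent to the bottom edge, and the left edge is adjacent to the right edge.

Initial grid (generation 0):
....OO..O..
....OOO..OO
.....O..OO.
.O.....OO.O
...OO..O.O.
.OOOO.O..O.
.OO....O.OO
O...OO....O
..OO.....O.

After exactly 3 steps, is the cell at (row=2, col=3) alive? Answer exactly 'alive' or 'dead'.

Answer: alive

Derivation:
Simulating step by step:
Generation 0 (given above): 37 live cells
Generation 1: 12 live cells
..O....O...
...O.......
...........
O.OO.O.....
...........
...........
...........
......O....
OO....O.O..
Generation 2: 17 live cells
O..O..O.O..
..O........
.O.........
.O..O......
.OOOO......
...........
...........
OO...O.....
..O..O.....
Generation 3: 21 live cells
....OO.O...
O..O...O...
O..O.......
.....O.....
O....O.....
.O..O......
OO.........
..O.O.O....
...O...O..O

Cell (2,3) at generation 3: 1 -> alive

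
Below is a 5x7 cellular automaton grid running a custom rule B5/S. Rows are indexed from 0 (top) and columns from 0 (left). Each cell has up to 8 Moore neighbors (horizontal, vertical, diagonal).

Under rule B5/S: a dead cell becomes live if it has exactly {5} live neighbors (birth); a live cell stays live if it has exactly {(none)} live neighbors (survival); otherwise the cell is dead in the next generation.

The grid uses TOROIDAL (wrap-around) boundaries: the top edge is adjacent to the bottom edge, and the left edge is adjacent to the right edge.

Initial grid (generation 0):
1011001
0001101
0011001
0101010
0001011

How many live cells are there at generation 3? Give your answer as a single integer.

Answer: 0

Derivation:
Simulating step by step:
Generation 0 (given above): 16 live cells
Generation 1: 8 live cells
0000110
0010000
0000100
0010100
0010100
Generation 2: 2 live cells
0000000
0000000
0000000
0001000
0001000
Generation 3: 0 live cells
0000000
0000000
0000000
0000000
0000000
Population at generation 3: 0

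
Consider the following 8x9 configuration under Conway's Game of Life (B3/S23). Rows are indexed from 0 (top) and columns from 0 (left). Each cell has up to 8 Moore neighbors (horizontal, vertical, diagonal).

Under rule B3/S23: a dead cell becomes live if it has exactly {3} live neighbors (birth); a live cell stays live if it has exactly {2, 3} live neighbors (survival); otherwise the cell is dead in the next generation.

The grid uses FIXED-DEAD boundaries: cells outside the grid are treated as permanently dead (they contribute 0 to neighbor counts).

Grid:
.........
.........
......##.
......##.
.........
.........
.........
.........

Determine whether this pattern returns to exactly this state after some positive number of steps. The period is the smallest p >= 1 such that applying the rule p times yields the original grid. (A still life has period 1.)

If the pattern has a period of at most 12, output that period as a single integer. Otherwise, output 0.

Simulating and comparing each generation to the original:
Gen 0 (original, given above): 4 live cells
Gen 1: 4 live cells, MATCHES original -> period = 1

Answer: 1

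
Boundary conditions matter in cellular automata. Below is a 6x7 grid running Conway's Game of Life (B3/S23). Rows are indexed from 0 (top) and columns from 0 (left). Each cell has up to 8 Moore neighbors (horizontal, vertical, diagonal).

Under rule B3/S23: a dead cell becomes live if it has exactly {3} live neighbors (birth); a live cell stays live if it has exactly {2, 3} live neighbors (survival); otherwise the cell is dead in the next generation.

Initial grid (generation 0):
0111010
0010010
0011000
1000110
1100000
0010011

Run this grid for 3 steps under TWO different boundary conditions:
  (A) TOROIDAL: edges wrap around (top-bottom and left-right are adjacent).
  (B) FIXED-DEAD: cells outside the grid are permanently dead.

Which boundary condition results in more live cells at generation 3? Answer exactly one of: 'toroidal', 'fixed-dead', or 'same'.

Under TOROIDAL boundary, generation 3:
0001000
0101000
0110110
1000000
1010000
0101111
Population = 15

Under FIXED-DEAD boundary, generation 3:
0000000
0010000
0000000
1100000
1000000
1100000
Population = 6

Comparison: toroidal=15, fixed-dead=6 -> toroidal

Answer: toroidal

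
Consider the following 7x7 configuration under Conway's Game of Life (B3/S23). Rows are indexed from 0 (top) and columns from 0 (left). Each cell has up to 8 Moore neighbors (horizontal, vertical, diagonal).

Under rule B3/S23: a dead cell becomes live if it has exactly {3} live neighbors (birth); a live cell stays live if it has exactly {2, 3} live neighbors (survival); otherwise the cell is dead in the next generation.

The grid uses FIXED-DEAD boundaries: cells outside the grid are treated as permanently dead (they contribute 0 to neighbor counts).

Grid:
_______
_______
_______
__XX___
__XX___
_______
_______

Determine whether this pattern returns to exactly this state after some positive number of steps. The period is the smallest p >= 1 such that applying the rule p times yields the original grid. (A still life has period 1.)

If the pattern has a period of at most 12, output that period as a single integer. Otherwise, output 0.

Answer: 1

Derivation:
Simulating and comparing each generation to the original:
Gen 0 (original, given above): 4 live cells
Gen 1: 4 live cells, MATCHES original -> period = 1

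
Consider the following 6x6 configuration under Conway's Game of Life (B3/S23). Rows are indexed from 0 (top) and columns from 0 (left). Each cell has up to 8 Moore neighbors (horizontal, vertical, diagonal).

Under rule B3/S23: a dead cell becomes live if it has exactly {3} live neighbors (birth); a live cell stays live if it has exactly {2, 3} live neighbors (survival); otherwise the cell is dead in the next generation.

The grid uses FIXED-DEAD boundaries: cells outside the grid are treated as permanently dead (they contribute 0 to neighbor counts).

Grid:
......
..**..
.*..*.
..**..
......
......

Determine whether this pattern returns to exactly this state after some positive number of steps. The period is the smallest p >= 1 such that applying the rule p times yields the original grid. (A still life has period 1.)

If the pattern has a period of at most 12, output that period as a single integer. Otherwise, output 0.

Answer: 1

Derivation:
Simulating and comparing each generation to the original:
Gen 0 (original, given above): 6 live cells
Gen 1: 6 live cells, MATCHES original -> period = 1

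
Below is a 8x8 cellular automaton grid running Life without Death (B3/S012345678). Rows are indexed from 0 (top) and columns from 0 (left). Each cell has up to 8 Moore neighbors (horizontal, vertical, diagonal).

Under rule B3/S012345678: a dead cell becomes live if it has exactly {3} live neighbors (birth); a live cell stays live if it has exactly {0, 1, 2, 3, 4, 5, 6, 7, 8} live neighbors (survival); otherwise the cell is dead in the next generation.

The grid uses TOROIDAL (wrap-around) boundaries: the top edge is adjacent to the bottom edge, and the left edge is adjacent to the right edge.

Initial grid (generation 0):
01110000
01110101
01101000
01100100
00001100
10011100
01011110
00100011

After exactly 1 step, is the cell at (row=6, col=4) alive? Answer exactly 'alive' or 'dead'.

Answer: alive

Derivation:
Simulating step by step:
Generation 0 (given above): 28 live cells
Generation 1: 38 live cells
01111001
01110101
01101110
01100100
01101110
10111100
11011110
10100011

Cell (6,4) at generation 1: 1 -> alive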